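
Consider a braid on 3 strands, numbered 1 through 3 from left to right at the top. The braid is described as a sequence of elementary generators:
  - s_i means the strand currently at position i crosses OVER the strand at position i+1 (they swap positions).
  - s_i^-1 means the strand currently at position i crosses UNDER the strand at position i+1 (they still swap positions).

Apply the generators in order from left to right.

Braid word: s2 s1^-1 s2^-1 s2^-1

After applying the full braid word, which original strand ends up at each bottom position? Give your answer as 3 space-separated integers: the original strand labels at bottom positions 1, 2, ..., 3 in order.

Answer: 3 1 2

Derivation:
Gen 1 (s2): strand 2 crosses over strand 3. Perm now: [1 3 2]
Gen 2 (s1^-1): strand 1 crosses under strand 3. Perm now: [3 1 2]
Gen 3 (s2^-1): strand 1 crosses under strand 2. Perm now: [3 2 1]
Gen 4 (s2^-1): strand 2 crosses under strand 1. Perm now: [3 1 2]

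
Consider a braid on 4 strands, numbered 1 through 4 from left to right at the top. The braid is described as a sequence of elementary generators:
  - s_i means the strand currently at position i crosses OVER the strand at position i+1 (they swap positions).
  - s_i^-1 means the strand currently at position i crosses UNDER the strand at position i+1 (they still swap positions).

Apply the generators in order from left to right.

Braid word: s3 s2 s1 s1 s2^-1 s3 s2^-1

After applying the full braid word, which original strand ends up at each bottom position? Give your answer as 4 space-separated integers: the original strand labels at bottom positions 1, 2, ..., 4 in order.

Answer: 1 3 2 4

Derivation:
Gen 1 (s3): strand 3 crosses over strand 4. Perm now: [1 2 4 3]
Gen 2 (s2): strand 2 crosses over strand 4. Perm now: [1 4 2 3]
Gen 3 (s1): strand 1 crosses over strand 4. Perm now: [4 1 2 3]
Gen 4 (s1): strand 4 crosses over strand 1. Perm now: [1 4 2 3]
Gen 5 (s2^-1): strand 4 crosses under strand 2. Perm now: [1 2 4 3]
Gen 6 (s3): strand 4 crosses over strand 3. Perm now: [1 2 3 4]
Gen 7 (s2^-1): strand 2 crosses under strand 3. Perm now: [1 3 2 4]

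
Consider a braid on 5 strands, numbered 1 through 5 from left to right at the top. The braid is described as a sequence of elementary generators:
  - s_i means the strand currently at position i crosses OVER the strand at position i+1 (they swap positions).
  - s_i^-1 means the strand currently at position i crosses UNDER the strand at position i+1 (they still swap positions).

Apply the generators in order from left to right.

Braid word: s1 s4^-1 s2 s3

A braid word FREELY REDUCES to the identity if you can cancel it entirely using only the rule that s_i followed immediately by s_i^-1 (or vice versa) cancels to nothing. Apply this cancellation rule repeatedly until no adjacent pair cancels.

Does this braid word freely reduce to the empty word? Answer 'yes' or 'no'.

Answer: no

Derivation:
Gen 1 (s1): push. Stack: [s1]
Gen 2 (s4^-1): push. Stack: [s1 s4^-1]
Gen 3 (s2): push. Stack: [s1 s4^-1 s2]
Gen 4 (s3): push. Stack: [s1 s4^-1 s2 s3]
Reduced word: s1 s4^-1 s2 s3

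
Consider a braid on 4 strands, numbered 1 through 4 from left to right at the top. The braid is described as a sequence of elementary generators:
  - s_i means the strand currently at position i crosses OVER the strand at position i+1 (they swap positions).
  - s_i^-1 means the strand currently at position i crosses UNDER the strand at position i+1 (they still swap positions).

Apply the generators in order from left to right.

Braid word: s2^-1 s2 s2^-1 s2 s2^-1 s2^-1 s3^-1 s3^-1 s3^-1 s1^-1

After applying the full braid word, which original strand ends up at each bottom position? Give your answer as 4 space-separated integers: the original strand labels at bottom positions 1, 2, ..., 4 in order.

Gen 1 (s2^-1): strand 2 crosses under strand 3. Perm now: [1 3 2 4]
Gen 2 (s2): strand 3 crosses over strand 2. Perm now: [1 2 3 4]
Gen 3 (s2^-1): strand 2 crosses under strand 3. Perm now: [1 3 2 4]
Gen 4 (s2): strand 3 crosses over strand 2. Perm now: [1 2 3 4]
Gen 5 (s2^-1): strand 2 crosses under strand 3. Perm now: [1 3 2 4]
Gen 6 (s2^-1): strand 3 crosses under strand 2. Perm now: [1 2 3 4]
Gen 7 (s3^-1): strand 3 crosses under strand 4. Perm now: [1 2 4 3]
Gen 8 (s3^-1): strand 4 crosses under strand 3. Perm now: [1 2 3 4]
Gen 9 (s3^-1): strand 3 crosses under strand 4. Perm now: [1 2 4 3]
Gen 10 (s1^-1): strand 1 crosses under strand 2. Perm now: [2 1 4 3]

Answer: 2 1 4 3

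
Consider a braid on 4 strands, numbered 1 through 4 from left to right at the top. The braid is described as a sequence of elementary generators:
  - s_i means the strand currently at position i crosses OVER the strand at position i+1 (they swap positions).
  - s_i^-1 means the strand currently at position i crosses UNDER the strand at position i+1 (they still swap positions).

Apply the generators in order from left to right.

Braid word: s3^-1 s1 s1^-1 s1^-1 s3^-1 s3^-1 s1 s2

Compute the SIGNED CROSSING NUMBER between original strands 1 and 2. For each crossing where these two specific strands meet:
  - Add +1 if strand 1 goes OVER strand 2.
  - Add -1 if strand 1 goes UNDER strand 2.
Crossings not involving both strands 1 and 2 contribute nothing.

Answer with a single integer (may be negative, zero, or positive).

Answer: 0

Derivation:
Gen 1: crossing 3x4. Both 1&2? no. Sum: 0
Gen 2: 1 over 2. Both 1&2? yes. Contrib: +1. Sum: 1
Gen 3: 2 under 1. Both 1&2? yes. Contrib: +1. Sum: 2
Gen 4: 1 under 2. Both 1&2? yes. Contrib: -1. Sum: 1
Gen 5: crossing 4x3. Both 1&2? no. Sum: 1
Gen 6: crossing 3x4. Both 1&2? no. Sum: 1
Gen 7: 2 over 1. Both 1&2? yes. Contrib: -1. Sum: 0
Gen 8: crossing 2x4. Both 1&2? no. Sum: 0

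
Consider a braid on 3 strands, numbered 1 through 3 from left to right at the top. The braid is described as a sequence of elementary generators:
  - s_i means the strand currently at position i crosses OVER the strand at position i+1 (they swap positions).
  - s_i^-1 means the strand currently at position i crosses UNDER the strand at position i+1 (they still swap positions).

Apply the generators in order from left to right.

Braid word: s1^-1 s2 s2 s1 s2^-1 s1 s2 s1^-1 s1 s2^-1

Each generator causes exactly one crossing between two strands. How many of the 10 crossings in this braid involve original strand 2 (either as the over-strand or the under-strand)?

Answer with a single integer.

Answer: 7

Derivation:
Gen 1: crossing 1x2. Involves strand 2? yes. Count so far: 1
Gen 2: crossing 1x3. Involves strand 2? no. Count so far: 1
Gen 3: crossing 3x1. Involves strand 2? no. Count so far: 1
Gen 4: crossing 2x1. Involves strand 2? yes. Count so far: 2
Gen 5: crossing 2x3. Involves strand 2? yes. Count so far: 3
Gen 6: crossing 1x3. Involves strand 2? no. Count so far: 3
Gen 7: crossing 1x2. Involves strand 2? yes. Count so far: 4
Gen 8: crossing 3x2. Involves strand 2? yes. Count so far: 5
Gen 9: crossing 2x3. Involves strand 2? yes. Count so far: 6
Gen 10: crossing 2x1. Involves strand 2? yes. Count so far: 7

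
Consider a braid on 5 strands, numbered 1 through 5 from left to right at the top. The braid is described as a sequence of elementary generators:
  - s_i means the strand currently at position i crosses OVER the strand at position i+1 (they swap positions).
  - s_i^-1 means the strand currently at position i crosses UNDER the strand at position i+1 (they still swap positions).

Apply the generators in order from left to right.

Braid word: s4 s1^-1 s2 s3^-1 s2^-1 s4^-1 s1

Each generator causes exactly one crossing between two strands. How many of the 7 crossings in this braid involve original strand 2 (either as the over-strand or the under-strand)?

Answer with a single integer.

Answer: 2

Derivation:
Gen 1: crossing 4x5. Involves strand 2? no. Count so far: 0
Gen 2: crossing 1x2. Involves strand 2? yes. Count so far: 1
Gen 3: crossing 1x3. Involves strand 2? no. Count so far: 1
Gen 4: crossing 1x5. Involves strand 2? no. Count so far: 1
Gen 5: crossing 3x5. Involves strand 2? no. Count so far: 1
Gen 6: crossing 1x4. Involves strand 2? no. Count so far: 1
Gen 7: crossing 2x5. Involves strand 2? yes. Count so far: 2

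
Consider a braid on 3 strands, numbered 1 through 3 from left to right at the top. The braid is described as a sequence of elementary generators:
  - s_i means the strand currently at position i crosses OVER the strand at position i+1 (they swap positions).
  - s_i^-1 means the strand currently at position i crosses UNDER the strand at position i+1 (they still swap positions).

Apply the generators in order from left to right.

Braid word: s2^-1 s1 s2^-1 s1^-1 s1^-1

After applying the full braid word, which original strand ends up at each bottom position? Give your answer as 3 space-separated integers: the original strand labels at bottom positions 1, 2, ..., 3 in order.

Answer: 3 2 1

Derivation:
Gen 1 (s2^-1): strand 2 crosses under strand 3. Perm now: [1 3 2]
Gen 2 (s1): strand 1 crosses over strand 3. Perm now: [3 1 2]
Gen 3 (s2^-1): strand 1 crosses under strand 2. Perm now: [3 2 1]
Gen 4 (s1^-1): strand 3 crosses under strand 2. Perm now: [2 3 1]
Gen 5 (s1^-1): strand 2 crosses under strand 3. Perm now: [3 2 1]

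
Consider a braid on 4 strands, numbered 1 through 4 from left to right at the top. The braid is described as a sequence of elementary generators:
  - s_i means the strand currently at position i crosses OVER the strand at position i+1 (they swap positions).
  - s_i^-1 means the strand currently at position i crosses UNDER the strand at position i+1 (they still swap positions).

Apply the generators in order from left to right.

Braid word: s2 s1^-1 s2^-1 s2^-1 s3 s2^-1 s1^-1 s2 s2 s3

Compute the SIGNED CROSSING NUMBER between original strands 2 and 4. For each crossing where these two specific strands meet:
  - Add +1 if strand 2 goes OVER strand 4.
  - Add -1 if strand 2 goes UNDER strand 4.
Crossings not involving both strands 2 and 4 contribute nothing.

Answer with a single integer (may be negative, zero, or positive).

Gen 1: crossing 2x3. Both 2&4? no. Sum: 0
Gen 2: crossing 1x3. Both 2&4? no. Sum: 0
Gen 3: crossing 1x2. Both 2&4? no. Sum: 0
Gen 4: crossing 2x1. Both 2&4? no. Sum: 0
Gen 5: 2 over 4. Both 2&4? yes. Contrib: +1. Sum: 1
Gen 6: crossing 1x4. Both 2&4? no. Sum: 1
Gen 7: crossing 3x4. Both 2&4? no. Sum: 1
Gen 8: crossing 3x1. Both 2&4? no. Sum: 1
Gen 9: crossing 1x3. Both 2&4? no. Sum: 1
Gen 10: crossing 1x2. Both 2&4? no. Sum: 1

Answer: 1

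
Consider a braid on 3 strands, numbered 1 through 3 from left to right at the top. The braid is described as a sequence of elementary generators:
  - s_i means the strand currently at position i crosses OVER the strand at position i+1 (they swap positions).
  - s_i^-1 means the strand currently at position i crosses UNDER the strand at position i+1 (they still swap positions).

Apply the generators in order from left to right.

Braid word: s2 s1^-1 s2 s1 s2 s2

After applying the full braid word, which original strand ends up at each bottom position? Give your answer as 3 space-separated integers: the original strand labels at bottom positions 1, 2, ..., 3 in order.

Gen 1 (s2): strand 2 crosses over strand 3. Perm now: [1 3 2]
Gen 2 (s1^-1): strand 1 crosses under strand 3. Perm now: [3 1 2]
Gen 3 (s2): strand 1 crosses over strand 2. Perm now: [3 2 1]
Gen 4 (s1): strand 3 crosses over strand 2. Perm now: [2 3 1]
Gen 5 (s2): strand 3 crosses over strand 1. Perm now: [2 1 3]
Gen 6 (s2): strand 1 crosses over strand 3. Perm now: [2 3 1]

Answer: 2 3 1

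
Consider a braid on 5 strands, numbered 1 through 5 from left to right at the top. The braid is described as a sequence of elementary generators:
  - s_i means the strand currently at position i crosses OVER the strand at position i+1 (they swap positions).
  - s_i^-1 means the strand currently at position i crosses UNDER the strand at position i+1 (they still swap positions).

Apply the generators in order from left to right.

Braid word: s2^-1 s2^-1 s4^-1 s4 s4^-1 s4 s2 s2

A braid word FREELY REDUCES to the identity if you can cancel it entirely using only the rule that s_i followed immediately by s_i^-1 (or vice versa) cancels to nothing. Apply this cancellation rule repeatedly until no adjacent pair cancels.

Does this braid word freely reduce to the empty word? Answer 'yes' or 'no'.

Gen 1 (s2^-1): push. Stack: [s2^-1]
Gen 2 (s2^-1): push. Stack: [s2^-1 s2^-1]
Gen 3 (s4^-1): push. Stack: [s2^-1 s2^-1 s4^-1]
Gen 4 (s4): cancels prior s4^-1. Stack: [s2^-1 s2^-1]
Gen 5 (s4^-1): push. Stack: [s2^-1 s2^-1 s4^-1]
Gen 6 (s4): cancels prior s4^-1. Stack: [s2^-1 s2^-1]
Gen 7 (s2): cancels prior s2^-1. Stack: [s2^-1]
Gen 8 (s2): cancels prior s2^-1. Stack: []
Reduced word: (empty)

Answer: yes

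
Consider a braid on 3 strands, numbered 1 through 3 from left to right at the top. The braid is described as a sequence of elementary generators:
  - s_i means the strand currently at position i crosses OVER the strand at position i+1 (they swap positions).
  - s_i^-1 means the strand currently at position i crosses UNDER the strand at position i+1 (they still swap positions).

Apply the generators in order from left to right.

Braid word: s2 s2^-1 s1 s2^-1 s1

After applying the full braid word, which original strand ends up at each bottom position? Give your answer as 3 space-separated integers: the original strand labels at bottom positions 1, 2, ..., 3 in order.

Gen 1 (s2): strand 2 crosses over strand 3. Perm now: [1 3 2]
Gen 2 (s2^-1): strand 3 crosses under strand 2. Perm now: [1 2 3]
Gen 3 (s1): strand 1 crosses over strand 2. Perm now: [2 1 3]
Gen 4 (s2^-1): strand 1 crosses under strand 3. Perm now: [2 3 1]
Gen 5 (s1): strand 2 crosses over strand 3. Perm now: [3 2 1]

Answer: 3 2 1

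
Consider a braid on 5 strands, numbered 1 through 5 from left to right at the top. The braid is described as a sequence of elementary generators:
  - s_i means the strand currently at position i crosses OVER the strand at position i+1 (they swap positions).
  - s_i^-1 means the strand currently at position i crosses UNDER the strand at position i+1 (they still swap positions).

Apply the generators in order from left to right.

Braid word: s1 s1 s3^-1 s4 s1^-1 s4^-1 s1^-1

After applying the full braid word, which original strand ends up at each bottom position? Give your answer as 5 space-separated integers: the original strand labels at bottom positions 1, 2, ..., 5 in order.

Gen 1 (s1): strand 1 crosses over strand 2. Perm now: [2 1 3 4 5]
Gen 2 (s1): strand 2 crosses over strand 1. Perm now: [1 2 3 4 5]
Gen 3 (s3^-1): strand 3 crosses under strand 4. Perm now: [1 2 4 3 5]
Gen 4 (s4): strand 3 crosses over strand 5. Perm now: [1 2 4 5 3]
Gen 5 (s1^-1): strand 1 crosses under strand 2. Perm now: [2 1 4 5 3]
Gen 6 (s4^-1): strand 5 crosses under strand 3. Perm now: [2 1 4 3 5]
Gen 7 (s1^-1): strand 2 crosses under strand 1. Perm now: [1 2 4 3 5]

Answer: 1 2 4 3 5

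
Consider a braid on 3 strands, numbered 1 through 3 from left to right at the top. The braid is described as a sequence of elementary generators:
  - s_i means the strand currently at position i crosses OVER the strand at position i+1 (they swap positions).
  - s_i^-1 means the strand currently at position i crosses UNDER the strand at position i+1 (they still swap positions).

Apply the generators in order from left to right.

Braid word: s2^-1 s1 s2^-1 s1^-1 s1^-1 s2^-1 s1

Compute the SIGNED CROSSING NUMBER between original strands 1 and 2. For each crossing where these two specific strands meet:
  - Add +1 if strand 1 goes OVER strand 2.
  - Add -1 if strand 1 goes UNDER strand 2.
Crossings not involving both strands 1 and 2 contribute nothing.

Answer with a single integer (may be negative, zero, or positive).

Answer: 0

Derivation:
Gen 1: crossing 2x3. Both 1&2? no. Sum: 0
Gen 2: crossing 1x3. Both 1&2? no. Sum: 0
Gen 3: 1 under 2. Both 1&2? yes. Contrib: -1. Sum: -1
Gen 4: crossing 3x2. Both 1&2? no. Sum: -1
Gen 5: crossing 2x3. Both 1&2? no. Sum: -1
Gen 6: 2 under 1. Both 1&2? yes. Contrib: +1. Sum: 0
Gen 7: crossing 3x1. Both 1&2? no. Sum: 0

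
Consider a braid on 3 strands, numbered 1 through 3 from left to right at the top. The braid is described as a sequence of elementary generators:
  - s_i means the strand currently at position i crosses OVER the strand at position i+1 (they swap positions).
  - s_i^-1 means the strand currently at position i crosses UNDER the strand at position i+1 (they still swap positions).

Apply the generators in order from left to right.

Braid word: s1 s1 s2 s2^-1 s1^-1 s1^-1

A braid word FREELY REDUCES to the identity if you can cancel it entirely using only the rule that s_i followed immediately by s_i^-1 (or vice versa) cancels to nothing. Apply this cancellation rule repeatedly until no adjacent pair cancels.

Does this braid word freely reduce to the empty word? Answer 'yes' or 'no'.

Answer: yes

Derivation:
Gen 1 (s1): push. Stack: [s1]
Gen 2 (s1): push. Stack: [s1 s1]
Gen 3 (s2): push. Stack: [s1 s1 s2]
Gen 4 (s2^-1): cancels prior s2. Stack: [s1 s1]
Gen 5 (s1^-1): cancels prior s1. Stack: [s1]
Gen 6 (s1^-1): cancels prior s1. Stack: []
Reduced word: (empty)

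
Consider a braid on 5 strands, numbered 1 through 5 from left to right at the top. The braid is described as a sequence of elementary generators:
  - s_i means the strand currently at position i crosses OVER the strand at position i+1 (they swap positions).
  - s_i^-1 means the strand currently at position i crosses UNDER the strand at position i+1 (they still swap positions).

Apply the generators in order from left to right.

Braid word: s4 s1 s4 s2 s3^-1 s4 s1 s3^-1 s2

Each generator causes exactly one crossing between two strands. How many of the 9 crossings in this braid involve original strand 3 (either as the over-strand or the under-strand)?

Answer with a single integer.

Answer: 2

Derivation:
Gen 1: crossing 4x5. Involves strand 3? no. Count so far: 0
Gen 2: crossing 1x2. Involves strand 3? no. Count so far: 0
Gen 3: crossing 5x4. Involves strand 3? no. Count so far: 0
Gen 4: crossing 1x3. Involves strand 3? yes. Count so far: 1
Gen 5: crossing 1x4. Involves strand 3? no. Count so far: 1
Gen 6: crossing 1x5. Involves strand 3? no. Count so far: 1
Gen 7: crossing 2x3. Involves strand 3? yes. Count so far: 2
Gen 8: crossing 4x5. Involves strand 3? no. Count so far: 2
Gen 9: crossing 2x5. Involves strand 3? no. Count so far: 2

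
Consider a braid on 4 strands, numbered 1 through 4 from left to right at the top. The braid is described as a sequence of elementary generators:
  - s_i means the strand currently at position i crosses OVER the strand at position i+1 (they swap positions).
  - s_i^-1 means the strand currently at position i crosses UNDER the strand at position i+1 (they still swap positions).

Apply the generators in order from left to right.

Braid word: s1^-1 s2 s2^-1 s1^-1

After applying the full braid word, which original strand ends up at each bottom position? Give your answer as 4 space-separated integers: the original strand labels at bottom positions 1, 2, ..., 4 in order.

Gen 1 (s1^-1): strand 1 crosses under strand 2. Perm now: [2 1 3 4]
Gen 2 (s2): strand 1 crosses over strand 3. Perm now: [2 3 1 4]
Gen 3 (s2^-1): strand 3 crosses under strand 1. Perm now: [2 1 3 4]
Gen 4 (s1^-1): strand 2 crosses under strand 1. Perm now: [1 2 3 4]

Answer: 1 2 3 4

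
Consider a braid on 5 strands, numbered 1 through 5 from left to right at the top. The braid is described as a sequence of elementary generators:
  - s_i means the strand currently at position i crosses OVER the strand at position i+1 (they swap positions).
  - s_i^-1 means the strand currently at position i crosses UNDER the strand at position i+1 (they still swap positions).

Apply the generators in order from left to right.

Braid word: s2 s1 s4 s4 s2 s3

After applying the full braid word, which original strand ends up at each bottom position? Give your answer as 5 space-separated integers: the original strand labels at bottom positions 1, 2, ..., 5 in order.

Gen 1 (s2): strand 2 crosses over strand 3. Perm now: [1 3 2 4 5]
Gen 2 (s1): strand 1 crosses over strand 3. Perm now: [3 1 2 4 5]
Gen 3 (s4): strand 4 crosses over strand 5. Perm now: [3 1 2 5 4]
Gen 4 (s4): strand 5 crosses over strand 4. Perm now: [3 1 2 4 5]
Gen 5 (s2): strand 1 crosses over strand 2. Perm now: [3 2 1 4 5]
Gen 6 (s3): strand 1 crosses over strand 4. Perm now: [3 2 4 1 5]

Answer: 3 2 4 1 5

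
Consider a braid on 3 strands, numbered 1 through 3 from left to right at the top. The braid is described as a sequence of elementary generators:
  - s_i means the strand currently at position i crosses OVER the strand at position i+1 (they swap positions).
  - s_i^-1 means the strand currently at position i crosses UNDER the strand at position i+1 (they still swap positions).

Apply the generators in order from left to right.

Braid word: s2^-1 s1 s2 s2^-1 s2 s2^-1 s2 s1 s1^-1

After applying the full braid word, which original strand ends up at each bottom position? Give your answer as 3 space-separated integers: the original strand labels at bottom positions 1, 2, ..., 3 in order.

Answer: 3 2 1

Derivation:
Gen 1 (s2^-1): strand 2 crosses under strand 3. Perm now: [1 3 2]
Gen 2 (s1): strand 1 crosses over strand 3. Perm now: [3 1 2]
Gen 3 (s2): strand 1 crosses over strand 2. Perm now: [3 2 1]
Gen 4 (s2^-1): strand 2 crosses under strand 1. Perm now: [3 1 2]
Gen 5 (s2): strand 1 crosses over strand 2. Perm now: [3 2 1]
Gen 6 (s2^-1): strand 2 crosses under strand 1. Perm now: [3 1 2]
Gen 7 (s2): strand 1 crosses over strand 2. Perm now: [3 2 1]
Gen 8 (s1): strand 3 crosses over strand 2. Perm now: [2 3 1]
Gen 9 (s1^-1): strand 2 crosses under strand 3. Perm now: [3 2 1]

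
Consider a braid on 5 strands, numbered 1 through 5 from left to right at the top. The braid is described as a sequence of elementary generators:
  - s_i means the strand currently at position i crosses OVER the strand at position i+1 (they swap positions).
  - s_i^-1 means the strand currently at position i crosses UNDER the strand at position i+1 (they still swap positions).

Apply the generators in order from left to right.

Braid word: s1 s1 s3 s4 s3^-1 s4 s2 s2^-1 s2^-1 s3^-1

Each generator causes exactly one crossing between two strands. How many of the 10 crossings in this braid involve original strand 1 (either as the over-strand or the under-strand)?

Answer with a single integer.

Gen 1: crossing 1x2. Involves strand 1? yes. Count so far: 1
Gen 2: crossing 2x1. Involves strand 1? yes. Count so far: 2
Gen 3: crossing 3x4. Involves strand 1? no. Count so far: 2
Gen 4: crossing 3x5. Involves strand 1? no. Count so far: 2
Gen 5: crossing 4x5. Involves strand 1? no. Count so far: 2
Gen 6: crossing 4x3. Involves strand 1? no. Count so far: 2
Gen 7: crossing 2x5. Involves strand 1? no. Count so far: 2
Gen 8: crossing 5x2. Involves strand 1? no. Count so far: 2
Gen 9: crossing 2x5. Involves strand 1? no. Count so far: 2
Gen 10: crossing 2x3. Involves strand 1? no. Count so far: 2

Answer: 2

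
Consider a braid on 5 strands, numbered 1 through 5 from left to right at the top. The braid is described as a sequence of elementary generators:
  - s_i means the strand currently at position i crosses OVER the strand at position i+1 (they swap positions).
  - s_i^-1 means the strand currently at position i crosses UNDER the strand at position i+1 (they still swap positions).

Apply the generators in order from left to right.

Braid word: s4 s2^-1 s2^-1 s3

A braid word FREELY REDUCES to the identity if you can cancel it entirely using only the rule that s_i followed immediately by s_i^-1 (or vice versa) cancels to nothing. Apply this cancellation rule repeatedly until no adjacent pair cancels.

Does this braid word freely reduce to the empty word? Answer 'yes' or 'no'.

Gen 1 (s4): push. Stack: [s4]
Gen 2 (s2^-1): push. Stack: [s4 s2^-1]
Gen 3 (s2^-1): push. Stack: [s4 s2^-1 s2^-1]
Gen 4 (s3): push. Stack: [s4 s2^-1 s2^-1 s3]
Reduced word: s4 s2^-1 s2^-1 s3

Answer: no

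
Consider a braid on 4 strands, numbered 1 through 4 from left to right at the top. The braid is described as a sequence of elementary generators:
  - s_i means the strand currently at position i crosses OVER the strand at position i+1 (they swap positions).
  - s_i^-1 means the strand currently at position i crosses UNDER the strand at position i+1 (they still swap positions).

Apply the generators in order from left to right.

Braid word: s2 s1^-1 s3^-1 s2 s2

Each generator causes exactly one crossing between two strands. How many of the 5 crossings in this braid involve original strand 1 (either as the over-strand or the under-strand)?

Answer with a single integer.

Gen 1: crossing 2x3. Involves strand 1? no. Count so far: 0
Gen 2: crossing 1x3. Involves strand 1? yes. Count so far: 1
Gen 3: crossing 2x4. Involves strand 1? no. Count so far: 1
Gen 4: crossing 1x4. Involves strand 1? yes. Count so far: 2
Gen 5: crossing 4x1. Involves strand 1? yes. Count so far: 3

Answer: 3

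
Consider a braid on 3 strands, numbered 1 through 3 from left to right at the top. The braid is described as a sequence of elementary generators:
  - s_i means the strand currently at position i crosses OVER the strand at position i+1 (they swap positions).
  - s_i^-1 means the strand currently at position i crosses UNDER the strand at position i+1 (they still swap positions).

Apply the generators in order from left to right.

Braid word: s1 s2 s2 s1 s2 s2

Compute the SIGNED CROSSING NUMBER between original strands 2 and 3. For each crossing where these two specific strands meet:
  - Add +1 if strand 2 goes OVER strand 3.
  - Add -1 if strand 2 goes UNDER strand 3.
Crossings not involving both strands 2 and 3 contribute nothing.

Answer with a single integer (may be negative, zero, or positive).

Answer: 0

Derivation:
Gen 1: crossing 1x2. Both 2&3? no. Sum: 0
Gen 2: crossing 1x3. Both 2&3? no. Sum: 0
Gen 3: crossing 3x1. Both 2&3? no. Sum: 0
Gen 4: crossing 2x1. Both 2&3? no. Sum: 0
Gen 5: 2 over 3. Both 2&3? yes. Contrib: +1. Sum: 1
Gen 6: 3 over 2. Both 2&3? yes. Contrib: -1. Sum: 0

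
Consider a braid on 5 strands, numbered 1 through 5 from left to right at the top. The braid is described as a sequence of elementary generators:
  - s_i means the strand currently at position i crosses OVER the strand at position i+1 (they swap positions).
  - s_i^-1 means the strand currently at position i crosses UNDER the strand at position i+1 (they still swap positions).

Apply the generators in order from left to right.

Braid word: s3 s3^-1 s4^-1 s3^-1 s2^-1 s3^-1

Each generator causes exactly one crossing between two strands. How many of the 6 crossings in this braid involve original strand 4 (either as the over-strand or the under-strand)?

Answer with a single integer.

Gen 1: crossing 3x4. Involves strand 4? yes. Count so far: 1
Gen 2: crossing 4x3. Involves strand 4? yes. Count so far: 2
Gen 3: crossing 4x5. Involves strand 4? yes. Count so far: 3
Gen 4: crossing 3x5. Involves strand 4? no. Count so far: 3
Gen 5: crossing 2x5. Involves strand 4? no. Count so far: 3
Gen 6: crossing 2x3. Involves strand 4? no. Count so far: 3

Answer: 3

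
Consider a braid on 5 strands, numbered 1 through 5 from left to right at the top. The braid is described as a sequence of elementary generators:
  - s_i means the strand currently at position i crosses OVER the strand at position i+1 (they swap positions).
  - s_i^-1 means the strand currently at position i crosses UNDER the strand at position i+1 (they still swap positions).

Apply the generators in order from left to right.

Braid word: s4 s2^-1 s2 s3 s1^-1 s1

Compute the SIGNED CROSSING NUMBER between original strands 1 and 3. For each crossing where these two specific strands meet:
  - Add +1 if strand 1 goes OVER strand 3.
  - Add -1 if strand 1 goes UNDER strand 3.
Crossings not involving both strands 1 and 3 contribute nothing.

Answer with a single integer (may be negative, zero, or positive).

Answer: 0

Derivation:
Gen 1: crossing 4x5. Both 1&3? no. Sum: 0
Gen 2: crossing 2x3. Both 1&3? no. Sum: 0
Gen 3: crossing 3x2. Both 1&3? no. Sum: 0
Gen 4: crossing 3x5. Both 1&3? no. Sum: 0
Gen 5: crossing 1x2. Both 1&3? no. Sum: 0
Gen 6: crossing 2x1. Both 1&3? no. Sum: 0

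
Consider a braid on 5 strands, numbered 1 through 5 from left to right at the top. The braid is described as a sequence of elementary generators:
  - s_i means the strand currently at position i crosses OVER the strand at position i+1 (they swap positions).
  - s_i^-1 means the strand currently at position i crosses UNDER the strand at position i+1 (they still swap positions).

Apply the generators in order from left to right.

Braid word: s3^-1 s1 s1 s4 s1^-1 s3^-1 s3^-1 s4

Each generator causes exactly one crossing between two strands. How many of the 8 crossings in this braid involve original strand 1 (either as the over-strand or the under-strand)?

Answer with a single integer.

Gen 1: crossing 3x4. Involves strand 1? no. Count so far: 0
Gen 2: crossing 1x2. Involves strand 1? yes. Count so far: 1
Gen 3: crossing 2x1. Involves strand 1? yes. Count so far: 2
Gen 4: crossing 3x5. Involves strand 1? no. Count so far: 2
Gen 5: crossing 1x2. Involves strand 1? yes. Count so far: 3
Gen 6: crossing 4x5. Involves strand 1? no. Count so far: 3
Gen 7: crossing 5x4. Involves strand 1? no. Count so far: 3
Gen 8: crossing 5x3. Involves strand 1? no. Count so far: 3

Answer: 3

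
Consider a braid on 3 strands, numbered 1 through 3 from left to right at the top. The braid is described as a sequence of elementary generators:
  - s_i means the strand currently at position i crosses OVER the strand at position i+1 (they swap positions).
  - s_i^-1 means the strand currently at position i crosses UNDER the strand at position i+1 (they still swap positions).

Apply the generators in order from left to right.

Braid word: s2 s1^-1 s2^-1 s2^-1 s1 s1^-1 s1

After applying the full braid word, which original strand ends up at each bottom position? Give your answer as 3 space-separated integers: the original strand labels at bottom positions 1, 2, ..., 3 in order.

Answer: 1 3 2

Derivation:
Gen 1 (s2): strand 2 crosses over strand 3. Perm now: [1 3 2]
Gen 2 (s1^-1): strand 1 crosses under strand 3. Perm now: [3 1 2]
Gen 3 (s2^-1): strand 1 crosses under strand 2. Perm now: [3 2 1]
Gen 4 (s2^-1): strand 2 crosses under strand 1. Perm now: [3 1 2]
Gen 5 (s1): strand 3 crosses over strand 1. Perm now: [1 3 2]
Gen 6 (s1^-1): strand 1 crosses under strand 3. Perm now: [3 1 2]
Gen 7 (s1): strand 3 crosses over strand 1. Perm now: [1 3 2]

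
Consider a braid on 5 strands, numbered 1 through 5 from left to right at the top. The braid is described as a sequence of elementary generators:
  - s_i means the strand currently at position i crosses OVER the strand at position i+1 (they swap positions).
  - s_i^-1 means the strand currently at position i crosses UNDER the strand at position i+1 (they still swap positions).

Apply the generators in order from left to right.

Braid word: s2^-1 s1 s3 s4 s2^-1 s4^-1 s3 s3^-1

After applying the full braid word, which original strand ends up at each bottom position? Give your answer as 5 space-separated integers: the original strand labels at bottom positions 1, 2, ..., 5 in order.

Answer: 3 4 1 2 5

Derivation:
Gen 1 (s2^-1): strand 2 crosses under strand 3. Perm now: [1 3 2 4 5]
Gen 2 (s1): strand 1 crosses over strand 3. Perm now: [3 1 2 4 5]
Gen 3 (s3): strand 2 crosses over strand 4. Perm now: [3 1 4 2 5]
Gen 4 (s4): strand 2 crosses over strand 5. Perm now: [3 1 4 5 2]
Gen 5 (s2^-1): strand 1 crosses under strand 4. Perm now: [3 4 1 5 2]
Gen 6 (s4^-1): strand 5 crosses under strand 2. Perm now: [3 4 1 2 5]
Gen 7 (s3): strand 1 crosses over strand 2. Perm now: [3 4 2 1 5]
Gen 8 (s3^-1): strand 2 crosses under strand 1. Perm now: [3 4 1 2 5]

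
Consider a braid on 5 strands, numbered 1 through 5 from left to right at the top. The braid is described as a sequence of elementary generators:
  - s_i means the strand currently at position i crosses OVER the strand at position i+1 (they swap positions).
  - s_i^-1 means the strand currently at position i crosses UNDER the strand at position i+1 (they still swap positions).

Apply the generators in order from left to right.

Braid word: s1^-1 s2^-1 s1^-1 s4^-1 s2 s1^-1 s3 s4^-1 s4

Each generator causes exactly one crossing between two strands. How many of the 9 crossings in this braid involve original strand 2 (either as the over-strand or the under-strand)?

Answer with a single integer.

Answer: 6

Derivation:
Gen 1: crossing 1x2. Involves strand 2? yes. Count so far: 1
Gen 2: crossing 1x3. Involves strand 2? no. Count so far: 1
Gen 3: crossing 2x3. Involves strand 2? yes. Count so far: 2
Gen 4: crossing 4x5. Involves strand 2? no. Count so far: 2
Gen 5: crossing 2x1. Involves strand 2? yes. Count so far: 3
Gen 6: crossing 3x1. Involves strand 2? no. Count so far: 3
Gen 7: crossing 2x5. Involves strand 2? yes. Count so far: 4
Gen 8: crossing 2x4. Involves strand 2? yes. Count so far: 5
Gen 9: crossing 4x2. Involves strand 2? yes. Count so far: 6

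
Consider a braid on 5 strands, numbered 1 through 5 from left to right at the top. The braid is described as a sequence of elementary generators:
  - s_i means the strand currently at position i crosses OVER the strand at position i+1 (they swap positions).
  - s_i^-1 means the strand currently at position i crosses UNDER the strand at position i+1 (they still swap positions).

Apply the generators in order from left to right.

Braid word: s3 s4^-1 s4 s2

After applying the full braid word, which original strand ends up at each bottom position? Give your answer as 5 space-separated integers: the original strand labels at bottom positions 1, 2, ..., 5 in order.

Answer: 1 4 2 3 5

Derivation:
Gen 1 (s3): strand 3 crosses over strand 4. Perm now: [1 2 4 3 5]
Gen 2 (s4^-1): strand 3 crosses under strand 5. Perm now: [1 2 4 5 3]
Gen 3 (s4): strand 5 crosses over strand 3. Perm now: [1 2 4 3 5]
Gen 4 (s2): strand 2 crosses over strand 4. Perm now: [1 4 2 3 5]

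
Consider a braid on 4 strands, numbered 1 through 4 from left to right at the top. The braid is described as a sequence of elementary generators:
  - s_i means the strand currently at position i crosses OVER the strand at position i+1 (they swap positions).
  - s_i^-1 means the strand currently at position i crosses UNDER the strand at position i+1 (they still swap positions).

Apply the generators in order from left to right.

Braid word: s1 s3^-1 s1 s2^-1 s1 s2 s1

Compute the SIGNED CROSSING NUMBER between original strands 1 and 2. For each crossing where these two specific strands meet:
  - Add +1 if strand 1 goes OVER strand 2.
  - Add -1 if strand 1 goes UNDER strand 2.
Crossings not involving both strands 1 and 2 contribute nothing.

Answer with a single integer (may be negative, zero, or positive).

Gen 1: 1 over 2. Both 1&2? yes. Contrib: +1. Sum: 1
Gen 2: crossing 3x4. Both 1&2? no. Sum: 1
Gen 3: 2 over 1. Both 1&2? yes. Contrib: -1. Sum: 0
Gen 4: crossing 2x4. Both 1&2? no. Sum: 0
Gen 5: crossing 1x4. Both 1&2? no. Sum: 0
Gen 6: 1 over 2. Both 1&2? yes. Contrib: +1. Sum: 1
Gen 7: crossing 4x2. Both 1&2? no. Sum: 1

Answer: 1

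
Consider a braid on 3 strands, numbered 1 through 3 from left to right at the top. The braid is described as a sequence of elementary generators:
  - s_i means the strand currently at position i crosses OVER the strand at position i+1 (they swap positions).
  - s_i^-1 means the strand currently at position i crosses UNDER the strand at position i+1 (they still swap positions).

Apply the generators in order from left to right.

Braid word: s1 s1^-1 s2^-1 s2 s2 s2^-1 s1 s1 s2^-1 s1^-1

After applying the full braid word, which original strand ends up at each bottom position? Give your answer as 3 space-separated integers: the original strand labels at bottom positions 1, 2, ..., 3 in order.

Gen 1 (s1): strand 1 crosses over strand 2. Perm now: [2 1 3]
Gen 2 (s1^-1): strand 2 crosses under strand 1. Perm now: [1 2 3]
Gen 3 (s2^-1): strand 2 crosses under strand 3. Perm now: [1 3 2]
Gen 4 (s2): strand 3 crosses over strand 2. Perm now: [1 2 3]
Gen 5 (s2): strand 2 crosses over strand 3. Perm now: [1 3 2]
Gen 6 (s2^-1): strand 3 crosses under strand 2. Perm now: [1 2 3]
Gen 7 (s1): strand 1 crosses over strand 2. Perm now: [2 1 3]
Gen 8 (s1): strand 2 crosses over strand 1. Perm now: [1 2 3]
Gen 9 (s2^-1): strand 2 crosses under strand 3. Perm now: [1 3 2]
Gen 10 (s1^-1): strand 1 crosses under strand 3. Perm now: [3 1 2]

Answer: 3 1 2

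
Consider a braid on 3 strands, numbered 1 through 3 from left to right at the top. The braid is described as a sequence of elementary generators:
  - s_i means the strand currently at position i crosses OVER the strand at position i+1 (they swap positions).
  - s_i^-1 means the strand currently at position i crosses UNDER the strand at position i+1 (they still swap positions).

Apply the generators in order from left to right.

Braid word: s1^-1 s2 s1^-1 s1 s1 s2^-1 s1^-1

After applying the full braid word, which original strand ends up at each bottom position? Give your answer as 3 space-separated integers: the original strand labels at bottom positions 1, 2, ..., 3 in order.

Answer: 1 3 2

Derivation:
Gen 1 (s1^-1): strand 1 crosses under strand 2. Perm now: [2 1 3]
Gen 2 (s2): strand 1 crosses over strand 3. Perm now: [2 3 1]
Gen 3 (s1^-1): strand 2 crosses under strand 3. Perm now: [3 2 1]
Gen 4 (s1): strand 3 crosses over strand 2. Perm now: [2 3 1]
Gen 5 (s1): strand 2 crosses over strand 3. Perm now: [3 2 1]
Gen 6 (s2^-1): strand 2 crosses under strand 1. Perm now: [3 1 2]
Gen 7 (s1^-1): strand 3 crosses under strand 1. Perm now: [1 3 2]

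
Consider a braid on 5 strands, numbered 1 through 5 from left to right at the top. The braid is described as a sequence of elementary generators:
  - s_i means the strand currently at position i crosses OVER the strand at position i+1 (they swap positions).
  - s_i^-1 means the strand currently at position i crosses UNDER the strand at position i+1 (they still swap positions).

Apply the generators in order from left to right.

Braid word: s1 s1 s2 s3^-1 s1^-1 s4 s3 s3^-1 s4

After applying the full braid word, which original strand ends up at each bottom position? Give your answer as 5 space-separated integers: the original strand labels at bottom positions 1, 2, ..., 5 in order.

Answer: 3 1 4 2 5

Derivation:
Gen 1 (s1): strand 1 crosses over strand 2. Perm now: [2 1 3 4 5]
Gen 2 (s1): strand 2 crosses over strand 1. Perm now: [1 2 3 4 5]
Gen 3 (s2): strand 2 crosses over strand 3. Perm now: [1 3 2 4 5]
Gen 4 (s3^-1): strand 2 crosses under strand 4. Perm now: [1 3 4 2 5]
Gen 5 (s1^-1): strand 1 crosses under strand 3. Perm now: [3 1 4 2 5]
Gen 6 (s4): strand 2 crosses over strand 5. Perm now: [3 1 4 5 2]
Gen 7 (s3): strand 4 crosses over strand 5. Perm now: [3 1 5 4 2]
Gen 8 (s3^-1): strand 5 crosses under strand 4. Perm now: [3 1 4 5 2]
Gen 9 (s4): strand 5 crosses over strand 2. Perm now: [3 1 4 2 5]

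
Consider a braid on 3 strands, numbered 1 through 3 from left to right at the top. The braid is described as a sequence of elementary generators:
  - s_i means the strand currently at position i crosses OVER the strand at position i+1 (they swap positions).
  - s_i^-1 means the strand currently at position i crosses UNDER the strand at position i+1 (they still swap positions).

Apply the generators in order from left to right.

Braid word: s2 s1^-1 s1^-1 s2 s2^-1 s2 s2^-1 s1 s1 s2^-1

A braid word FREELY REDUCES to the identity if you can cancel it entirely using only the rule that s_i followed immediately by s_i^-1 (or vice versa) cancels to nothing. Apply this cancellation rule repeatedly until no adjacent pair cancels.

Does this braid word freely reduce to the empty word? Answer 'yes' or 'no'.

Gen 1 (s2): push. Stack: [s2]
Gen 2 (s1^-1): push. Stack: [s2 s1^-1]
Gen 3 (s1^-1): push. Stack: [s2 s1^-1 s1^-1]
Gen 4 (s2): push. Stack: [s2 s1^-1 s1^-1 s2]
Gen 5 (s2^-1): cancels prior s2. Stack: [s2 s1^-1 s1^-1]
Gen 6 (s2): push. Stack: [s2 s1^-1 s1^-1 s2]
Gen 7 (s2^-1): cancels prior s2. Stack: [s2 s1^-1 s1^-1]
Gen 8 (s1): cancels prior s1^-1. Stack: [s2 s1^-1]
Gen 9 (s1): cancels prior s1^-1. Stack: [s2]
Gen 10 (s2^-1): cancels prior s2. Stack: []
Reduced word: (empty)

Answer: yes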